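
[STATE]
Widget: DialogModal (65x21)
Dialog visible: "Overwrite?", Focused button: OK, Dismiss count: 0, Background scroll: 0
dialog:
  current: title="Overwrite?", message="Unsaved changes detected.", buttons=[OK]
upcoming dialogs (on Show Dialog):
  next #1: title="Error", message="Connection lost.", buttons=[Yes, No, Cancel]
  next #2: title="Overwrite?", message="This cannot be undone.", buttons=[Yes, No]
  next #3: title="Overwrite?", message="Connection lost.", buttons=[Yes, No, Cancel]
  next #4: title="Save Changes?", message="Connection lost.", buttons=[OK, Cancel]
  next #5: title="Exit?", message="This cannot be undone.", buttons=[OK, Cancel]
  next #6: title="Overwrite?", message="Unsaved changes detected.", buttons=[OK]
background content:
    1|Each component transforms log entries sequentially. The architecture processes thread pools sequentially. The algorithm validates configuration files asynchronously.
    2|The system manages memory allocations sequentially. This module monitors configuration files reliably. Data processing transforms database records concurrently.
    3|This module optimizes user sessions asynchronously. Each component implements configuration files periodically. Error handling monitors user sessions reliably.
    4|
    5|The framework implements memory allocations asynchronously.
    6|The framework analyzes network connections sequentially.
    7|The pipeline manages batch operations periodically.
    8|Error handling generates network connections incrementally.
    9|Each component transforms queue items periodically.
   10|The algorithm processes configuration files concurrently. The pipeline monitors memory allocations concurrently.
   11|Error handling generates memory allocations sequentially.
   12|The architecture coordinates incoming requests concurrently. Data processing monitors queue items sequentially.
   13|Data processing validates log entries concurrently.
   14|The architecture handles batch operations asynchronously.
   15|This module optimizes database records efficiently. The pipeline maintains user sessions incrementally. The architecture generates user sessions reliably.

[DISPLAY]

Each component transforms log entries sequentially. The architect
The system manages memory allocations sequentially. This module m
This module optimizes user sessions asynchronously. Each componen
                                                                 
The framework implements memory allocations asynchronously.      
The framework analyzes network connections sequentially.         
The pipeline manages batch operations periodically.              
Error handling generates network connections incrementally.      
Each component tra┌───────────────────────────┐lly.              
The algorithm proc│         Overwrite?        │currently. The pip
Error handling gen│ Unsaved changes detected. │uentially.        
The architecture c│            [OK]           │concurrently. Data
Data processing va└───────────────────────────┘tly.              
The architecture handles batch operations asynchronously.        
This module optimizes database records efficiently. The pipeline 
                                                                 
                                                                 
                                                                 
                                                                 
                                                                 
                                                                 


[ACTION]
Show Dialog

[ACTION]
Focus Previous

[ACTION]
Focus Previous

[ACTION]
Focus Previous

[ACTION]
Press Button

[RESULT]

Each component transforms log entries sequentially. The architect
The system manages memory allocations sequentially. This module m
This module optimizes user sessions asynchronously. Each componen
                                                                 
The framework implements memory allocations asynchronously.      
The framework analyzes network connections sequentially.         
The pipeline manages batch operations periodically.              
Error handling generates network connections incrementally.      
Each component transforms queue items periodically.              
The algorithm processes configuration files concurrently. The pip
Error handling generates memory allocations sequentially.        
The architecture coordinates incoming requests concurrently. Data
Data processing validates log entries concurrently.              
The architecture handles batch operations asynchronously.        
This module optimizes database records efficiently. The pipeline 
                                                                 
                                                                 
                                                                 
                                                                 
                                                                 
                                                                 


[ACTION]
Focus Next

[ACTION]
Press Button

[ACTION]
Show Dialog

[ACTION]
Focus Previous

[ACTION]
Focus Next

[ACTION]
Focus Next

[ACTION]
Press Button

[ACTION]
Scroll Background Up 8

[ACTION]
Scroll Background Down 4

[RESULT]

The framework implements memory allocations asynchronously.      
The framework analyzes network connections sequentially.         
The pipeline manages batch operations periodically.              
Error handling generates network connections incrementally.      
Each component transforms queue items periodically.              
The algorithm processes configuration files concurrently. The pip
Error handling generates memory allocations sequentially.        
The architecture coordinates incoming requests concurrently. Data
Data processing validates log entries concurrently.              
The architecture handles batch operations asynchronously.        
This module optimizes database records efficiently. The pipeline 
                                                                 
                                                                 
                                                                 
                                                                 
                                                                 
                                                                 
                                                                 
                                                                 
                                                                 
                                                                 


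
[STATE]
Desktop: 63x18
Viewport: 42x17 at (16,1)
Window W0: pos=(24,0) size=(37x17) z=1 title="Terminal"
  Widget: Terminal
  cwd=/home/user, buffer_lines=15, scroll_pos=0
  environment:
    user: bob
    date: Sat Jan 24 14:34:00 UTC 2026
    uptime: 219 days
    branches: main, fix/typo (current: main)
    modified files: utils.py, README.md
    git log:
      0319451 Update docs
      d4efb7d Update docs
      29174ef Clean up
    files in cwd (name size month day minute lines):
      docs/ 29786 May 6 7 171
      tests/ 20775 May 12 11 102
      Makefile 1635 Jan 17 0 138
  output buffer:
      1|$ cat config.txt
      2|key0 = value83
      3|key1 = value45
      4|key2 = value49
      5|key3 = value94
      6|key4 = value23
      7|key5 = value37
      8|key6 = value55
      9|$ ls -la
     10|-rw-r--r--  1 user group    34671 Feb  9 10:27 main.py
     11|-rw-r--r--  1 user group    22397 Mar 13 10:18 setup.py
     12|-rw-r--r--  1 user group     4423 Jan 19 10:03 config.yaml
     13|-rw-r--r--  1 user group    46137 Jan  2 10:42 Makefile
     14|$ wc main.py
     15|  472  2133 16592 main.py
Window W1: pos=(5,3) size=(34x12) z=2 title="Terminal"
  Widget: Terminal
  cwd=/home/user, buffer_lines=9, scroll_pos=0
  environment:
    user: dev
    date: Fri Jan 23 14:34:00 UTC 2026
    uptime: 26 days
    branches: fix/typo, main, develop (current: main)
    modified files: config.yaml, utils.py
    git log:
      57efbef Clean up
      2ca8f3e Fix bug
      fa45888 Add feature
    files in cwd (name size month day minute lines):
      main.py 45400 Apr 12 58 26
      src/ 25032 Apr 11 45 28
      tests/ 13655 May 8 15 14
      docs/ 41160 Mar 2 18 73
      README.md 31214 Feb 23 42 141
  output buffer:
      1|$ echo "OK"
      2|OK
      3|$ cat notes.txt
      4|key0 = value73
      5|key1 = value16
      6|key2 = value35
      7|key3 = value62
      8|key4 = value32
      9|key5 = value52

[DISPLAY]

        ┃ Terminal                        
        ┠─────────────────────────────────
━━━━━━━━━━━━━━━━━━━━━━┓xt                 
                      ┃                   
──────────────────────┨                   
"                     ┃                   
                      ┃                   
s.txt                 ┃                   
ue73                  ┃                   
ue16                  ┃                   
ue35                  ┃                   
ue62                  ┃user group    34671
ue32                  ┃user group    22397
━━━━━━━━━━━━━━━━━━━━━━┛user group     4423
        ┃-rw-r--r--  1 user group    46137
        ┗━━━━━━━━━━━━━━━━━━━━━━━━━━━━━━━━━
                                          


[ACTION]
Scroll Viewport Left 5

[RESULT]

             ┃ Terminal                   
             ┠────────────────────────────
━━━━━━━━━━━━━━━━━━━━━━━━━━━┓xt            
inal                       ┃              
───────────────────────────┨              
o "OK"                     ┃              
                           ┃              
 notes.txt                 ┃              
= value73                  ┃              
= value16                  ┃              
= value35                  ┃              
= value62                  ┃user group    
= value32                  ┃user group    
━━━━━━━━━━━━━━━━━━━━━━━━━━━┛user group    
             ┃-rw-r--r--  1 user group    
             ┗━━━━━━━━━━━━━━━━━━━━━━━━━━━━
                                          


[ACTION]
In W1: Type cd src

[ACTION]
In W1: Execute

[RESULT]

             ┃ Terminal                   
             ┠────────────────────────────
━━━━━━━━━━━━━━━━━━━━━━━━━━━┓xt            
inal                       ┃              
───────────────────────────┨              
= value16                  ┃              
= value35                  ┃              
= value62                  ┃              
= value32                  ┃              
= value52                  ┃              
src                        ┃              
                           ┃user group    
                           ┃user group    
━━━━━━━━━━━━━━━━━━━━━━━━━━━┛user group    
             ┃-rw-r--r--  1 user group    
             ┗━━━━━━━━━━━━━━━━━━━━━━━━━━━━
                                          


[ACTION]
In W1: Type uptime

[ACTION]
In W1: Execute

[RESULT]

             ┃ Terminal                   
             ┠────────────────────────────
━━━━━━━━━━━━━━━━━━━━━━━━━━━┓xt            
inal                       ┃              
───────────────────────────┨              
= value62                  ┃              
= value32                  ┃              
= value52                  ┃              
src                        ┃              
                           ┃              
ime                        ┃              
0  up 26 days              ┃user group    
                           ┃user group    
━━━━━━━━━━━━━━━━━━━━━━━━━━━┛user group    
             ┃-rw-r--r--  1 user group    
             ┗━━━━━━━━━━━━━━━━━━━━━━━━━━━━
                                          


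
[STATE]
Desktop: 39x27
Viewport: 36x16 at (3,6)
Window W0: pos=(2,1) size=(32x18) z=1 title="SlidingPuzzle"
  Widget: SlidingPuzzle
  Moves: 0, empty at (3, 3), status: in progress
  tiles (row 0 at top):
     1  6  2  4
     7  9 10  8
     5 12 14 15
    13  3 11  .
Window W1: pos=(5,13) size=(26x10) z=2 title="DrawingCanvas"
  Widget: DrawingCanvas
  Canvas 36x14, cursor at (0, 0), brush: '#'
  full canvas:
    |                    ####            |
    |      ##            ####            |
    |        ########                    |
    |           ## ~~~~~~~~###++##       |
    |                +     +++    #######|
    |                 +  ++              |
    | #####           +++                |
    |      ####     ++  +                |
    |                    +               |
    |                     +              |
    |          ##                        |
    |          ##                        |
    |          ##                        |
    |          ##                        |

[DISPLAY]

├────┼────┼────┼────┤         ┃     
│  7 │  9 │ 10 │  8 │         ┃     
├────┼────┼────┼────┤         ┃     
│  5 │ 12 │ 14 │ 15 │         ┃     
├────┼────┼────┼────┤         ┃     
│ 13 │  3 │ 11 │    │         ┃     
└────┴────┴────┴────┘         ┃     
Mo┏━━━━━━━━━━━━━━━━━━━━━━━━┓  ┃     
  ┃ DrawingCanvas          ┃  ┃     
  ┠────────────────────────┨  ┃     
  ┃+                   ####┃  ┃     
  ┃      ##            ####┃  ┃     
━━┃        ########        ┃━━┛     
  ┃           ## ~~~~~~~~##┃        
  ┃                +     ++┃        
  ┃                 +  ++  ┃        


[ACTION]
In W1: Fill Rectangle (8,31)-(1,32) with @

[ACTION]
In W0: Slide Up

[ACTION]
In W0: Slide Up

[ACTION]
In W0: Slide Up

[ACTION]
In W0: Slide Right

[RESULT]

├────┼────┼────┼────┤         ┃     
│  7 │  9 │ 10 │  8 │         ┃     
├────┼────┼────┼────┤         ┃     
│  5 │ 12 │ 14 │ 15 │         ┃     
├────┼────┼────┼────┤         ┃     
│ 13 │  3 │    │ 11 │         ┃     
└────┴────┴────┴────┘         ┃     
Mo┏━━━━━━━━━━━━━━━━━━━━━━━━┓  ┃     
  ┃ DrawingCanvas          ┃  ┃     
  ┠────────────────────────┨  ┃     
  ┃+                   ####┃  ┃     
  ┃      ##            ####┃  ┃     
━━┃        ########        ┃━━┛     
  ┃           ## ~~~~~~~~##┃        
  ┃                +     ++┃        
  ┃                 +  ++  ┃        


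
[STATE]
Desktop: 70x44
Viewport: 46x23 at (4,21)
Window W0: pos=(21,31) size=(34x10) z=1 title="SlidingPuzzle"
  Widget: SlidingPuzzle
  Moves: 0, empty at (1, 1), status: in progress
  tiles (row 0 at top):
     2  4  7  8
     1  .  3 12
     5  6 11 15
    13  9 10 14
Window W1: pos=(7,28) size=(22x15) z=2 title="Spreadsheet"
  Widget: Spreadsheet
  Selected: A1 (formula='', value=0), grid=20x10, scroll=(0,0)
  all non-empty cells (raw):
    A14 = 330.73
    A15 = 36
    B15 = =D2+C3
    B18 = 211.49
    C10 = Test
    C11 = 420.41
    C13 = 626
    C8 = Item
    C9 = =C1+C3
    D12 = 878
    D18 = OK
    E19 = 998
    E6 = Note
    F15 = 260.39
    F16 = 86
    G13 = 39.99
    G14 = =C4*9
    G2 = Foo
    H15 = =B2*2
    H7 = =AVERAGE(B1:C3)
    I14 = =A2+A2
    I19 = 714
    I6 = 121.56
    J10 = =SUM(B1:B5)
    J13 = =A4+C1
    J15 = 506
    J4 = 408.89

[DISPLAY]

                                              
                                              
                                              
                                              
                                              
                                              
                                              
   ┏━━━━━━━━━━━━━━━━━━━━┓                     
   ┃ Spreadsheet        ┃                     
   ┠────────────────────┨                     
   ┃A1:                 ┃━━━━━━━━━━━━━━━━━━━━━
   ┃       A       B    ┃gPuzzle              
   ┃--------------------┃─────────────────────
   ┃  1      [0]       0┃───┬────┬────┐       
   ┃  2        0       0┃ 4 │  7 │  8 │       
   ┃  3        0       0┃───┼────┼────┤       
   ┃  4        0       0┃   │  3 │ 12 │       
   ┃  5        0       0┃───┼────┼────┤       
   ┃  6        0       0┃ 6 │ 11 │ 15 │       
   ┃  7        0       0┃━━━━━━━━━━━━━━━━━━━━━
   ┃  8        0       0┃                     
   ┗━━━━━━━━━━━━━━━━━━━━┛                     
                                              


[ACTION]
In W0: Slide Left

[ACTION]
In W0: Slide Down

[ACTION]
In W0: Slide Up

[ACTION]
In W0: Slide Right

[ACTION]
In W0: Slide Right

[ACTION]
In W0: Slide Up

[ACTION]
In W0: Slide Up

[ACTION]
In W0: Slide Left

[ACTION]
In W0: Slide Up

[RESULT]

                                              
                                              
                                              
                                              
                                              
                                              
                                              
   ┏━━━━━━━━━━━━━━━━━━━━┓                     
   ┃ Spreadsheet        ┃                     
   ┠────────────────────┨                     
   ┃A1:                 ┃━━━━━━━━━━━━━━━━━━━━━
   ┃       A       B    ┃gPuzzle              
   ┃--------------------┃─────────────────────
   ┃  1      [0]       0┃───┬────┬────┐       
   ┃  2        0       0┃ 4 │  7 │  8 │       
   ┃  3        0       0┃───┼────┼────┤       
   ┃  4        0       0┃ 1 │  3 │ 12 │       
   ┃  5        0       0┃───┼────┼────┤       
   ┃  6        0       0┃ 6 │ 11 │ 15 │       
   ┃  7        0       0┃━━━━━━━━━━━━━━━━━━━━━
   ┃  8        0       0┃                     
   ┗━━━━━━━━━━━━━━━━━━━━┛                     
                                              


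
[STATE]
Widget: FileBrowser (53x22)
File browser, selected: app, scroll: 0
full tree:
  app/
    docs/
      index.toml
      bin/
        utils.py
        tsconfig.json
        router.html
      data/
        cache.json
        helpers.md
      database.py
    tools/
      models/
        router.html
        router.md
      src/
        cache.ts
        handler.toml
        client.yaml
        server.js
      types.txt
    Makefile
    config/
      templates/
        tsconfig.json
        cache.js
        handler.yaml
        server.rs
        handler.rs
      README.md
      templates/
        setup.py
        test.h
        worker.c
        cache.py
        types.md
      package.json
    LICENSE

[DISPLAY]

> [-] app/                                           
    [+] docs/                                        
    [+] tools/                                       
    Makefile                                         
    [+] config/                                      
    LICENSE                                          
                                                     
                                                     
                                                     
                                                     
                                                     
                                                     
                                                     
                                                     
                                                     
                                                     
                                                     
                                                     
                                                     
                                                     
                                                     
                                                     


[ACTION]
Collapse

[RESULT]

> [+] app/                                           
                                                     
                                                     
                                                     
                                                     
                                                     
                                                     
                                                     
                                                     
                                                     
                                                     
                                                     
                                                     
                                                     
                                                     
                                                     
                                                     
                                                     
                                                     
                                                     
                                                     
                                                     


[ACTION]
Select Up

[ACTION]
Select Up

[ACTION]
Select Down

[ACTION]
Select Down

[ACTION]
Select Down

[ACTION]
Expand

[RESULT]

> [-] app/                                           
    [+] docs/                                        
    [+] tools/                                       
    Makefile                                         
    [+] config/                                      
    LICENSE                                          
                                                     
                                                     
                                                     
                                                     
                                                     
                                                     
                                                     
                                                     
                                                     
                                                     
                                                     
                                                     
                                                     
                                                     
                                                     
                                                     


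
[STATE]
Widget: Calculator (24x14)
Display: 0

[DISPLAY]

                       0
┌───┬───┬───┬───┐       
│ 7 │ 8 │ 9 │ ÷ │       
├───┼───┼───┼───┤       
│ 4 │ 5 │ 6 │ × │       
├───┼───┼───┼───┤       
│ 1 │ 2 │ 3 │ - │       
├───┼───┼───┼───┤       
│ 0 │ . │ = │ + │       
├───┼───┼───┼───┤       
│ C │ MC│ MR│ M+│       
└───┴───┴───┴───┘       
                        
                        


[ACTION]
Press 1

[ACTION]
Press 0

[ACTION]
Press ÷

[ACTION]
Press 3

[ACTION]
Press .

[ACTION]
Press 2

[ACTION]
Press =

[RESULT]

                   3.125
┌───┬───┬───┬───┐       
│ 7 │ 8 │ 9 │ ÷ │       
├───┼───┼───┼───┤       
│ 4 │ 5 │ 6 │ × │       
├───┼───┼───┼───┤       
│ 1 │ 2 │ 3 │ - │       
├───┼───┼───┼───┤       
│ 0 │ . │ = │ + │       
├───┼───┼───┼───┤       
│ C │ MC│ MR│ M+│       
└───┴───┴───┴───┘       
                        
                        


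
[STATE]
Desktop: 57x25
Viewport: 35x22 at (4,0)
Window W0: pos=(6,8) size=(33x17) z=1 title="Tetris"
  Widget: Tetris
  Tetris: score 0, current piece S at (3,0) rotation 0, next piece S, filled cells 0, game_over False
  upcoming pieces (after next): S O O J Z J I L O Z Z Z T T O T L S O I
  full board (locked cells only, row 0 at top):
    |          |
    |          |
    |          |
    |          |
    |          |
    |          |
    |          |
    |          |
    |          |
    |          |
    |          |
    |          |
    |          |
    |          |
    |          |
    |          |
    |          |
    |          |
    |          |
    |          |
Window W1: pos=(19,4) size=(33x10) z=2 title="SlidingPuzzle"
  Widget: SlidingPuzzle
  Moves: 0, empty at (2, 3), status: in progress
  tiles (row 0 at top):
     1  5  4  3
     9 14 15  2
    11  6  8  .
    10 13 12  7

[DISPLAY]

                                   
                                   
                                   
                                   
               ┏━━━━━━━━━━━━━━━━━━━
               ┃ SlidingPuzzle     
               ┠───────────────────
               ┃┌────┬────┬────┬───
  ┏━━━━━━━━━━━━┃│  1 │  5 │  4 │  3
  ┃ Tetris     ┃├────┼────┼────┼───
  ┠────────────┃│  9 │ 14 │ 15 │  2
  ┃          │N┃├────┼────┼────┼───
  ┃          │ ┃│ 11 │  6 │  8 │   
  ┃          │░┗━━━━━━━━━━━━━━━━━━━
  ┃          │                    ┃
  ┃          │                    ┃
  ┃          │                    ┃
  ┃          │Score:              ┃
  ┃          │0                   ┃
  ┃          │                    ┃
  ┃          │                    ┃
  ┃          │                    ┃


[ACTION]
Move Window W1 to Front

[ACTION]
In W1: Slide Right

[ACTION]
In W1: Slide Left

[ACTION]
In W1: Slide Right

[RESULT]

                                   
                                   
                                   
                                   
               ┏━━━━━━━━━━━━━━━━━━━
               ┃ SlidingPuzzle     
               ┠───────────────────
               ┃┌────┬────┬────┬───
  ┏━━━━━━━━━━━━┃│  1 │  5 │  4 │  3
  ┃ Tetris     ┃├────┼────┼────┼───
  ┠────────────┃│  9 │ 14 │ 15 │  2
  ┃          │N┃├────┼────┼────┼───
  ┃          │ ┃│ 11 │  6 │    │  8
  ┃          │░┗━━━━━━━━━━━━━━━━━━━
  ┃          │                    ┃
  ┃          │                    ┃
  ┃          │                    ┃
  ┃          │Score:              ┃
  ┃          │0                   ┃
  ┃          │                    ┃
  ┃          │                    ┃
  ┃          │                    ┃


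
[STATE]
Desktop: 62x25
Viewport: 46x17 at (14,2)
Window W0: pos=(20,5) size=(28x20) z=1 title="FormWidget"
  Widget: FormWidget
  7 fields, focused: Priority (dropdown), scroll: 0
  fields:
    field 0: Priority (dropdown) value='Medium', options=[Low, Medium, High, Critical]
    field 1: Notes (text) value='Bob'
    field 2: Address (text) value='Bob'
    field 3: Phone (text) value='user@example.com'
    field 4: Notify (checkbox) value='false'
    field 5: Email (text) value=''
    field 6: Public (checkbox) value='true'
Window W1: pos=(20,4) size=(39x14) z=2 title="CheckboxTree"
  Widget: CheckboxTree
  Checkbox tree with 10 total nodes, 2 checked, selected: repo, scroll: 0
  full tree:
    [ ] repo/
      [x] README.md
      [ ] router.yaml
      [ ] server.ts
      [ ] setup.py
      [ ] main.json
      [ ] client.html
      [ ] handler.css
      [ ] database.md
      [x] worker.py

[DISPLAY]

                                              
                                              
      ┏━━━━━━━━━━━━━━━━━━━━━━━━━━━━━━━━━━━━━┓ 
      ┃ CheckboxTree                        ┃ 
      ┠─────────────────────────────────────┨ 
      ┃>[-] repo/                           ┃ 
      ┃   [x] README.md                     ┃ 
      ┃   [ ] router.yaml                   ┃ 
      ┃   [ ] server.ts                     ┃ 
      ┃   [ ] setup.py                      ┃ 
      ┃   [ ] main.json                     ┃ 
      ┃   [ ] client.html                   ┃ 
      ┃   [ ] handler.css                   ┃ 
      ┃   [ ] database.md                   ┃ 
      ┃   [x] worker.py                     ┃ 
      ┗━━━━━━━━━━━━━━━━━━━━━━━━━━━━━━━━━━━━━┛ 
      ┃                          ┃            


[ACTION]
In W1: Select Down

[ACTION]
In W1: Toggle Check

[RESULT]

                                              
                                              
      ┏━━━━━━━━━━━━━━━━━━━━━━━━━━━━━━━━━━━━━┓ 
      ┃ CheckboxTree                        ┃ 
      ┠─────────────────────────────────────┨ 
      ┃ [-] repo/                           ┃ 
      ┃>  [ ] README.md                     ┃ 
      ┃   [ ] router.yaml                   ┃ 
      ┃   [ ] server.ts                     ┃ 
      ┃   [ ] setup.py                      ┃ 
      ┃   [ ] main.json                     ┃ 
      ┃   [ ] client.html                   ┃ 
      ┃   [ ] handler.css                   ┃ 
      ┃   [ ] database.md                   ┃ 
      ┃   [x] worker.py                     ┃ 
      ┗━━━━━━━━━━━━━━━━━━━━━━━━━━━━━━━━━━━━━┛ 
      ┃                          ┃            


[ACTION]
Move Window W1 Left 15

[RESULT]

                                              
                                              
━━━━━━━━━━━━━━━━━━━━━━━━━━━━━┓                
xTree                        ┃━━━┓            
─────────────────────────────┨   ┃            
o/                           ┃───┨            
EADME.md                     ┃ ▼]┃            
outer.yaml                   ┃  ]┃            
erver.ts                     ┃  ]┃            
etup.py                      ┃mp]┃            
ain.json                     ┃   ┃            
lient.html                   ┃  ]┃            
andler.css                   ┃   ┃            
atabase.md                   ┃   ┃            
orker.py                     ┃   ┃            
━━━━━━━━━━━━━━━━━━━━━━━━━━━━━┛   ┃            
      ┃                          ┃            


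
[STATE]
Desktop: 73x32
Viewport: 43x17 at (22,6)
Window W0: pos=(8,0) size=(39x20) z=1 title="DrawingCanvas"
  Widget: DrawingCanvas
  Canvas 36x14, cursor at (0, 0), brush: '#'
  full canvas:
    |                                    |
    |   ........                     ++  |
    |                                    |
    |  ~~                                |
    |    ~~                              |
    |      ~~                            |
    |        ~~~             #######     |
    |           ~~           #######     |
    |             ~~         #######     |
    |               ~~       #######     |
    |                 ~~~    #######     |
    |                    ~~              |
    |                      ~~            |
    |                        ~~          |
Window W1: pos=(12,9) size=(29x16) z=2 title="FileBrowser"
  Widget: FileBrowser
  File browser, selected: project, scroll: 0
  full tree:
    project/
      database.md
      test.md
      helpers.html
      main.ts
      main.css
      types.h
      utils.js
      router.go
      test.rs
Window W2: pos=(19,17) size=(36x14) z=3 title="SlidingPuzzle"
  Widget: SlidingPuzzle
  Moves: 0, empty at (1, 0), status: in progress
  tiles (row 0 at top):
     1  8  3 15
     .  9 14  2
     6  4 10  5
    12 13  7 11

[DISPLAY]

                        ┃                  
                        ┃                  
                        ┃                  
━━━━━━━━━━━━━━━━━━┓     ┃                  
ser               ┃     ┃                  
──────────────────┨     ┃                  
ject/             ┃     ┃                  
ase.md            ┃     ┃                  
md                ┃     ┃                  
rs.html           ┃     ┃                  
ts                ┃     ┃                  
━━━━━━━━━━━━━━━━━━━━━━━━━━━━━━━━┓          
lidingPuzzle                    ┃          
────────────────────────────────┨          
───┬────┬────┬────┐             ┃          
 1 │  8 │  3 │ 15 │             ┃          
───┼────┼────┼────┤             ┃          


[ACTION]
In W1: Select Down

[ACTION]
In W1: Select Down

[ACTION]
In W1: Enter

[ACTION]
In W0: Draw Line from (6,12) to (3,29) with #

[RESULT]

              ###       ┃                  
        ######          ┃                  
  ######                ┃                  
━━━━━━━━━━━━━━━━━━┓     ┃                  
ser               ┃     ┃                  
──────────────────┨     ┃                  
ject/             ┃     ┃                  
ase.md            ┃     ┃                  
md                ┃     ┃                  
rs.html           ┃     ┃                  
ts                ┃     ┃                  
━━━━━━━━━━━━━━━━━━━━━━━━━━━━━━━━┓          
lidingPuzzle                    ┃          
────────────────────────────────┨          
───┬────┬────┬────┐             ┃          
 1 │  8 │  3 │ 15 │             ┃          
───┼────┼────┼────┤             ┃          


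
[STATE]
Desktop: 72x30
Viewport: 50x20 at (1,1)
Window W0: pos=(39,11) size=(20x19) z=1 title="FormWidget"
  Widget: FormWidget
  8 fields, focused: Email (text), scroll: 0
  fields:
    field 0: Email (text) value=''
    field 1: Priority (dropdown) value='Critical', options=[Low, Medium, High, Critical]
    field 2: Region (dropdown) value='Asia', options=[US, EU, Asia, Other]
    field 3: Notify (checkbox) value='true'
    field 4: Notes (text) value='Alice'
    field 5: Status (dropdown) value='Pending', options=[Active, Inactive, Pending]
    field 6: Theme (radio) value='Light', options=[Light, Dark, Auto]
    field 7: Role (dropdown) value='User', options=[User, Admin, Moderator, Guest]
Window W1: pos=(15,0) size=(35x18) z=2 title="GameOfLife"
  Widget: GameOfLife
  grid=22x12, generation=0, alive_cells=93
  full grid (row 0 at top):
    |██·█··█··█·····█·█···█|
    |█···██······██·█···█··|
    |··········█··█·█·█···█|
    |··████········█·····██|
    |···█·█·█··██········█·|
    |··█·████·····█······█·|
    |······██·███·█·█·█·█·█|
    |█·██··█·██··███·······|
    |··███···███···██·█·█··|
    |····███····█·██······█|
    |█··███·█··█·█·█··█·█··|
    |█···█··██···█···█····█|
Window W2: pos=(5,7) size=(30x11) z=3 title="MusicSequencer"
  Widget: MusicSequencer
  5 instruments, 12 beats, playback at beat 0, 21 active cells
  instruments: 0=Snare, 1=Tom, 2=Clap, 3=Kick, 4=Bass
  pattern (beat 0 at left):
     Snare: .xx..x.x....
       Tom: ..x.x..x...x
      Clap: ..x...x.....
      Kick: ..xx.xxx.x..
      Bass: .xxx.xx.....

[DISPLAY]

              ┃ GameOfLife                      ┃ 
              ┠─────────────────────────────────┨ 
              ┃Gen: 0                           ┃ 
              ┃██·█··█··█·····█·█···█           ┃ 
              ┃█···██······██·█···█··           ┃ 
              ┃··········█··█·█·█···█           ┃ 
    ┏━━━━━━━━━━━━━━━━━━━━━━━━━━━━┓·██           ┃ 
    ┃ MusicSequencer             ┃·█·           ┃ 
    ┠────────────────────────────┨·█·           ┃ 
    ┃      ▼12345678901          ┃█·█           ┃ 
    ┃ Snare·██··█·█····          ┃···           ┃━
    ┃   Tom··█·█··█···█          ┃█··           ┃t
    ┃  Clap··█···█·····          ┃··█           ┃─
    ┃  Kick··██·███·█··          ┃█··           ┃ 
    ┃  Bass·███·██·····          ┃··█           ┃:
    ┃                            ┃              ┃ 
    ┗━━━━━━━━━━━━━━━━━━━━━━━━━━━━┛━━━━━━━━━━━━━━┛ 
                                      ┃  Notes:   
                                      ┃  Status:  
                                      ┃  Theme:   


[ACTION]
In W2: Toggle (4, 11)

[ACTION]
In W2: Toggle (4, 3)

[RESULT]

              ┃ GameOfLife                      ┃ 
              ┠─────────────────────────────────┨ 
              ┃Gen: 0                           ┃ 
              ┃██·█··█··█·····█·█···█           ┃ 
              ┃█···██······██·█···█··           ┃ 
              ┃··········█··█·█·█···█           ┃ 
    ┏━━━━━━━━━━━━━━━━━━━━━━━━━━━━┓·██           ┃ 
    ┃ MusicSequencer             ┃·█·           ┃ 
    ┠────────────────────────────┨·█·           ┃ 
    ┃      ▼12345678901          ┃█·█           ┃ 
    ┃ Snare·██··█·█····          ┃···           ┃━
    ┃   Tom··█·█··█···█          ┃█··           ┃t
    ┃  Clap··█···█·····          ┃··█           ┃─
    ┃  Kick··██·███·█··          ┃█··           ┃ 
    ┃  Bass·██··██····█          ┃··█           ┃:
    ┃                            ┃              ┃ 
    ┗━━━━━━━━━━━━━━━━━━━━━━━━━━━━┛━━━━━━━━━━━━━━┛ 
                                      ┃  Notes:   
                                      ┃  Status:  
                                      ┃  Theme:   


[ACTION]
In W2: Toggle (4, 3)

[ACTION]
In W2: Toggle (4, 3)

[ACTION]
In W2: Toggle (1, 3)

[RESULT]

              ┃ GameOfLife                      ┃ 
              ┠─────────────────────────────────┨ 
              ┃Gen: 0                           ┃ 
              ┃██·█··█··█·····█·█···█           ┃ 
              ┃█···██······██·█···█··           ┃ 
              ┃··········█··█·█·█···█           ┃ 
    ┏━━━━━━━━━━━━━━━━━━━━━━━━━━━━┓·██           ┃ 
    ┃ MusicSequencer             ┃·█·           ┃ 
    ┠────────────────────────────┨·█·           ┃ 
    ┃      ▼12345678901          ┃█·█           ┃ 
    ┃ Snare·██··█·█····          ┃···           ┃━
    ┃   Tom··███··█···█          ┃█··           ┃t
    ┃  Clap··█···█·····          ┃··█           ┃─
    ┃  Kick··██·███·█··          ┃█··           ┃ 
    ┃  Bass·██··██····█          ┃··█           ┃:
    ┃                            ┃              ┃ 
    ┗━━━━━━━━━━━━━━━━━━━━━━━━━━━━┛━━━━━━━━━━━━━━┛ 
                                      ┃  Notes:   
                                      ┃  Status:  
                                      ┃  Theme:   
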